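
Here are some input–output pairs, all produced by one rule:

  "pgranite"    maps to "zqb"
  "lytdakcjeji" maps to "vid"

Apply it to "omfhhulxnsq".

Rule — shift every letter 10 places forward in the alphabet (wrapping around), then keep only the first 3 characters.
Applying that to "omfhhulxnsq" gives "ywp".

ywp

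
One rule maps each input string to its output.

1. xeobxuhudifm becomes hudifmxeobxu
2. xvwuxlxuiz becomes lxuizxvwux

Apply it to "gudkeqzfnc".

The rule is to swap the front and back halves of the string.
For "gudkeqzfnc" the result is "qzfncgudke".

qzfncgudke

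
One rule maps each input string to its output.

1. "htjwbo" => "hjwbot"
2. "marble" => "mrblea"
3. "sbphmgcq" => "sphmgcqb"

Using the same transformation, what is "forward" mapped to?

The pattern: move the first character to the end, then swap the first and last characters.
So "forward" becomes "frwardo".

frwardo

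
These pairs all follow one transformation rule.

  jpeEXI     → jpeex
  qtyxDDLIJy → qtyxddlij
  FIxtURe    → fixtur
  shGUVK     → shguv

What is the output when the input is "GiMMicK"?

gimmic

The pattern: delete the last character, then convert every letter to lowercase.
On "GiMMicK": the first step gives "GiMMic", and the second then gives "gimmic".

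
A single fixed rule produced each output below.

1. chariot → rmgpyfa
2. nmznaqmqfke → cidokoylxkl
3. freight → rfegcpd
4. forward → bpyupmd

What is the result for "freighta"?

Looking at the pairs, the operation is to shift every letter 2 places backward in the alphabet (wrapping around), then reverse the string.
Starting from "freighta": after the first operation, "dpcgefry"; after the second, "yrfegcpd".

yrfegcpd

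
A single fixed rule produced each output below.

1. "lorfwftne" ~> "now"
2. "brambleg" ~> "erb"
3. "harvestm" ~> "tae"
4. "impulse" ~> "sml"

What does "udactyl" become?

ydt

Looking at the pairs, the operation is to move the last 2 characters to the front (rotate right by 2), then keep one character in every 3, starting at position 1 (positions 1st, 4th, 7th, ...).
On "udactyl": the first step gives "yludact", and the second then gives "ydt".
(Check on "brambleg": → "egbrambl" → "erb" ✓)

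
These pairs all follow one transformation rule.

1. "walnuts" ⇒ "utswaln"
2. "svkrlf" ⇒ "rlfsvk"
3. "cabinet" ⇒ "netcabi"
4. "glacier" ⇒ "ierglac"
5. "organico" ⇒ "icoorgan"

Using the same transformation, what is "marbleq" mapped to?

Rule — move the last 3 characters to the front (rotate right by 3).
So "marbleq" becomes "leqmarb".

leqmarb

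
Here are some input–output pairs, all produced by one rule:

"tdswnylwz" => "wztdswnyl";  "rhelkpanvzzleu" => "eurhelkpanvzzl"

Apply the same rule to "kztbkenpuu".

uukztbkenp

Looking at the pairs, the operation is to move the last 2 characters to the front (rotate right by 2).
So "kztbkenpuu" becomes "uukztbkenp".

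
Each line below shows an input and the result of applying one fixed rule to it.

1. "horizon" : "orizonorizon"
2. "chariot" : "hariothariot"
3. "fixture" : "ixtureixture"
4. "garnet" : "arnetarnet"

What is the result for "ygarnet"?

garnetgarnet

In each case the input is transformed by: delete the first character, then write the whole string twice.
Applying both steps to "ygarnet": "garnet", then "garnetgarnet".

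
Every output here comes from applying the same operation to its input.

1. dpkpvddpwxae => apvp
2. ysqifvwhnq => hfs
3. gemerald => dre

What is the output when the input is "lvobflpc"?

What's happening: keep one character in every 3, starting at position 2 (positions 2nd, 5th, 8th, ...), then reverse the string.
Starting from "lvobflpc": after the first operation, "vfc"; after the second, "cfv".

cfv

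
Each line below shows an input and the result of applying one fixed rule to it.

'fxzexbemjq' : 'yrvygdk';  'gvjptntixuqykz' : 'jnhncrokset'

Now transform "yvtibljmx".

Each output is the input with this applied: delete the first 3 characters, then shift every letter 6 places backward in the alphabet (wrapping around).
On "yvtibljmx" that produces "cvfdgr".
(Check on "fxzexbemjq": → "exbemjq" → "yrvygdk" ✓)

cvfdgr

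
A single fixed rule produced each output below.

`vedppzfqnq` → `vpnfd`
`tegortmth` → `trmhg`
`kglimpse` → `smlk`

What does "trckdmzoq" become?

ztqdc

Each output is the input with this applied: keep every other character starting from the first (positions 1st, 3rd, 5th, ...), then sort the characters into reverse alphabetical order.
Starting from "trckdmzoq": after the first operation, "tcdzq"; after the second, "ztqdc".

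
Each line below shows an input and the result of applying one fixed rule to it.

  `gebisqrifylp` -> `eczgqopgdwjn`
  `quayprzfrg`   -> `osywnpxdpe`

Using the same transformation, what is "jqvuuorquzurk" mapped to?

hotssmposxspi

Looking at the pairs, the operation is to shift every letter 2 places backward in the alphabet (wrapping around).
Applying that to "jqvuuorquzurk" gives "hotssmposxspi".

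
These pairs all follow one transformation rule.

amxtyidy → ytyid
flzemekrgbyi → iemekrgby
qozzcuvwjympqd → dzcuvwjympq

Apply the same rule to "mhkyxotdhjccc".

cyxotdhjcc

What's happening: delete the first 3 characters, then move the last character to the front.
For "mhkyxotdhjccc", step one produces "yxotdhjccc"; step two turns that into "cyxotdhjcc".
(Check on "flzemekrgbyi": → "emekrgbyi" → "iemekrgby" ✓)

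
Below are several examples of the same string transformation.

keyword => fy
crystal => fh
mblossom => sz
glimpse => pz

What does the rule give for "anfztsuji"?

mzp

The pattern: shift every letter 7 places forward in the alphabet (wrapping around), then keep one character in every 3, starting at position 3 (positions 3rd, 6th, 9th, ...).
Starting from "anfztsuji": after the first operation, "humgazbqp"; after the second, "mzp".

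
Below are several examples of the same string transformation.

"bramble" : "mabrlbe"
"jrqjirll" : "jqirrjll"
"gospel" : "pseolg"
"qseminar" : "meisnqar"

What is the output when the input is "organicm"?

What's happening: move the first 3 characters to the end (rotate left by 3), then take characters alternately from the front and the back (1st, last, 2nd, 2nd-last, ...).
So "organicm" becomes "agnriocm".

agnriocm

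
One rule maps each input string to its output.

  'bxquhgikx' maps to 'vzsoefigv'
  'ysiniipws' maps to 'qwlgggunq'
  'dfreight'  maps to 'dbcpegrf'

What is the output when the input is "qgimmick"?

eokggkia

The pattern: shift every letter 2 places backward in the alphabet (wrapping around), then swap each adjacent pair of characters (1↔2, 3↔4, ...).
Starting from "qgimmick": after the first operation, "oegkkgai"; after the second, "eokggkia".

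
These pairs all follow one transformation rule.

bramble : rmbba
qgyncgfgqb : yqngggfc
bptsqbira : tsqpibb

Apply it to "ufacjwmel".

wumjfca

What's happening: delete the last 2 characters, then sort the characters into reverse alphabetical order.
"ufacjwmel" → "ufacjwm" → "wumjfca".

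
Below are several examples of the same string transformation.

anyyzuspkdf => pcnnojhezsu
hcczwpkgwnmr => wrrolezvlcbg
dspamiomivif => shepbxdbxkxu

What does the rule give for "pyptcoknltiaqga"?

Each output is the input with this applied: shift every letter 11 places backward in the alphabet (wrapping around).
So "pyptcoknltiaqga" becomes "eneirdzcaixpfvp".

eneirdzcaixpfvp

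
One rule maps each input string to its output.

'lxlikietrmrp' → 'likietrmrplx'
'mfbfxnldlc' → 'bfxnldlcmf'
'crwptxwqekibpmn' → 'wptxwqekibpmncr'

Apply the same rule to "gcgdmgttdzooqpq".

gdmgttdzooqpqgc

What's happening: move the first 2 characters to the end (rotate left by 2).
For "gcgdmgttdzooqpq" the result is "gdmgttdzooqpqgc".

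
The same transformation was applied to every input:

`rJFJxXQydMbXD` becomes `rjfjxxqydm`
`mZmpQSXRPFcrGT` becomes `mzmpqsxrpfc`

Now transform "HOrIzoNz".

What's happening: delete the last 3 characters, then convert every letter to lowercase.
Applying both steps to "HOrIzoNz": "HOrIz", then "horiz".

horiz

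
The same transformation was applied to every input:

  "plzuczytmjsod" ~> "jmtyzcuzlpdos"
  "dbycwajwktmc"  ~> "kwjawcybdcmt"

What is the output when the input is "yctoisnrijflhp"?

The pattern: move the last 3 characters to the front (rotate right by 3), then reverse the string.
Working it through for "yctoisnrijflhp": intermediate "lhpyctoisnrijf", final "fjirnsiotcyphl".

fjirnsiotcyphl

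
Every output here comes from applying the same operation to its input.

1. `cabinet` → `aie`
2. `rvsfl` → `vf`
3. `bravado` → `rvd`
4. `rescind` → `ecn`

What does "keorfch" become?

erc

Each output is the input with this applied: keep every other character starting from the second (positions 2nd, 4th, 6th, ...).
"keorfch" → "erc".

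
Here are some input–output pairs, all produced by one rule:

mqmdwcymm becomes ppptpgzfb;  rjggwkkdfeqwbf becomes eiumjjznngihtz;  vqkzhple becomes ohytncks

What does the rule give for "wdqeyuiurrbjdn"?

gqzgthbxlxuuem

The rule is to move the last 2 characters to the front (rotate right by 2), then shift every letter 3 places forward in the alphabet (wrapping around).
Working it through for "wdqeyuiurrbjdn": intermediate "dnwdqeyuiurrbj", final "gqzgthbxlxuuem".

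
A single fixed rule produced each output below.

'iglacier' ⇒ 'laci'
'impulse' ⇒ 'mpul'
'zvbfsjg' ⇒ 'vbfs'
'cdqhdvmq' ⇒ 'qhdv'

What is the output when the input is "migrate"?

The rule is to move the last 2 characters to the front (rotate right by 2), then keep only the last 4 characters.
On "migrate": the first step gives "temigra", and the second then gives "igra".
(Check on "cdqhdvmq": → "mqcdqhdv" → "qhdv" ✓)

igra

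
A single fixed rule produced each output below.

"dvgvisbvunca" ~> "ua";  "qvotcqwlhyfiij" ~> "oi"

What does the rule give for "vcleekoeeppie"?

The transformation: keep one character in every 3, starting at position 3 (positions 3rd, 6th, 9th, ...), then keep only the vowels.
On "vcleekoeeppie": the first step gives "lkei", and the second then gives "ei".

ei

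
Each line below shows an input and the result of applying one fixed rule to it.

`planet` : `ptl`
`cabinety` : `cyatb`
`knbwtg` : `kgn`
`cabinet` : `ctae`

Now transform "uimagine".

The transformation: take characters alternately from the front and the back (1st, last, 2nd, 2nd-last, ...), then delete the last 3 characters.
On "uimagine": the first step gives "ueinmiag", and the second then gives "ueinm".
(Check on "planet": → "ptlean" → "ptl" ✓)

ueinm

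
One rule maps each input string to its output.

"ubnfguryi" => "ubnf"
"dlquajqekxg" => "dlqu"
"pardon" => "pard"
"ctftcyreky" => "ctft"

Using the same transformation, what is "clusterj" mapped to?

Each output is the input with this applied: keep only the first 4 characters.
On "clusterj" that produces "clus".

clus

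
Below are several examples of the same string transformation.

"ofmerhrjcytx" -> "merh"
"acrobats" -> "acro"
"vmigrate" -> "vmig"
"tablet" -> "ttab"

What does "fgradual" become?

fgra

Rule — swap the front and back halves of the string, then keep only the last 4 characters.
Doing the same to "fgradual": "fgra".
(Check on "tablet": → "lettab" → "ttab" ✓)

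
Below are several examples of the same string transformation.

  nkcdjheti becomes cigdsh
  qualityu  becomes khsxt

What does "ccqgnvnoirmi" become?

fmumnhqlh

The transformation: shift every letter 1 place backward in the alphabet (wrapping around), then delete the first 3 characters.
On "ccqgnvnoirmi": the first step gives "bbpfmumnhqlh", and the second then gives "fmumnhqlh".
(Check on "nkcdjheti": → "mjbcigdsh" → "cigdsh" ✓)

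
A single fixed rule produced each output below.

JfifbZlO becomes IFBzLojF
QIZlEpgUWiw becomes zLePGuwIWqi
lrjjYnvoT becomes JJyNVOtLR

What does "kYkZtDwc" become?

What's happening: move the first 2 characters to the end (rotate left by 2), then flip the case of every letter.
For "kYkZtDwc", step one produces "kZtDwckY"; step two turns that into "KzTdWCKy".

KzTdWCKy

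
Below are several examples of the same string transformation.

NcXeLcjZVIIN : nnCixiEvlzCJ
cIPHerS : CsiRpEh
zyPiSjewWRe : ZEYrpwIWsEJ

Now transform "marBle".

MEALRb

What's happening: flip the case of every letter, then take characters alternately from the front and the back (1st, last, 2nd, 2nd-last, ...).
"marBle" → "MARbLE" → "MEALRb".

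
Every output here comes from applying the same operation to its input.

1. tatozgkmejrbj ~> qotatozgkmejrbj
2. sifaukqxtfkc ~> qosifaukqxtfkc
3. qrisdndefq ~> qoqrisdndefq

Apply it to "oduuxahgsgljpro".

The rule is to prepend "qo".
Applying that to "oduuxahgsgljpro" gives "qooduuxahgsgljpro".

qooduuxahgsgljpro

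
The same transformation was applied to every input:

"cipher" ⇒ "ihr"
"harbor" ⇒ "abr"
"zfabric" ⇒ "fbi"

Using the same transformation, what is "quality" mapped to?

ult

The rule is to keep every other character starting from the second (positions 2nd, 4th, 6th, ...).
Doing the same to "quality": "ult".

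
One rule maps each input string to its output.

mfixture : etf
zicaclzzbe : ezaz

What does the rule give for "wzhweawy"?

The transformation: reverse the string, then keep one character in every 3, starting at position 1 (positions 1st, 4th, 7th, ...).
On "wzhweawy" that produces "yez".

yez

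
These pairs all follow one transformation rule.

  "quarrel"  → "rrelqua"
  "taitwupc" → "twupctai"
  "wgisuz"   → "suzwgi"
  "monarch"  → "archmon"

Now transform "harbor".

borhar

Each output is the input with this applied: move the first 3 characters to the end (rotate left by 3).
"harbor" → "borhar".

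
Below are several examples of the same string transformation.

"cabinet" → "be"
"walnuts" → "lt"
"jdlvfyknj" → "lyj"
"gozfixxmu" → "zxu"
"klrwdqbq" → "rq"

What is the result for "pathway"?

The rule is to keep one character in every 3, starting at position 3 (positions 3rd, 6th, 9th, ...).
For "pathway" the result is "ta".

ta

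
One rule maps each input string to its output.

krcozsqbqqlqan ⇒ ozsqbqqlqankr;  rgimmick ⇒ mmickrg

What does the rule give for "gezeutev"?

eutevge

In each case the input is transformed by: move the first 2 characters to the end (rotate left by 2), then delete the first character.
Starting from "gezeutev": after the first operation, "zeutevge"; after the second, "eutevge".
(Check on "krcozsqbqqlqan": → "cozsqbqqlqankr" → "ozsqbqqlqankr" ✓)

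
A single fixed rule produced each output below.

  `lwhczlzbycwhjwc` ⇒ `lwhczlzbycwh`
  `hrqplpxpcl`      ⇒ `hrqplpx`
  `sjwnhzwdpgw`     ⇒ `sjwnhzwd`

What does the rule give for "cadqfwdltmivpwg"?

What's happening: delete the last 3 characters.
Applying that to "cadqfwdltmivpwg" gives "cadqfwdltmiv".

cadqfwdltmiv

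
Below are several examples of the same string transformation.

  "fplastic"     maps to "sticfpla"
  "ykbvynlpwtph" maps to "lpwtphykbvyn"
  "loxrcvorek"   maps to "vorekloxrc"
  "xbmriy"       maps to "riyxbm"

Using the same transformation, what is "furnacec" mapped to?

acecfurn

The pattern: swap the front and back halves of the string.
For "furnacec" the result is "acecfurn".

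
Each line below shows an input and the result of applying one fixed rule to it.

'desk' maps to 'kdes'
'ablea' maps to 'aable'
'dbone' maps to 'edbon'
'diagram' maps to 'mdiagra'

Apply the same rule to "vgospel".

Looking at the pairs, the operation is to move the last character to the front.
For "vgospel" the result is "lvgospe".

lvgospe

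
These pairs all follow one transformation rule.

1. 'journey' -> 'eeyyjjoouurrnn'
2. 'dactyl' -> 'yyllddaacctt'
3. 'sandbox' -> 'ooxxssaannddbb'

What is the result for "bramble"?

lleebbrraammbb

What's happening: move the last 2 characters to the front (rotate right by 2), then double every character.
Starting from "bramble": after the first operation, "lebramb"; after the second, "lleebbrraammbb".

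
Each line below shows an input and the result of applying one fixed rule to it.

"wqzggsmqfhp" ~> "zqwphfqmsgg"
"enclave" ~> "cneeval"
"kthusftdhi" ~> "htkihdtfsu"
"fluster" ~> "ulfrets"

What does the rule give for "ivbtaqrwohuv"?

The pattern: move the first 3 characters to the end (rotate left by 3), then reverse the string.
Working it through for "ivbtaqrwohuv": intermediate "taqrwohuvivb", final "bvivuhowrqat".

bvivuhowrqat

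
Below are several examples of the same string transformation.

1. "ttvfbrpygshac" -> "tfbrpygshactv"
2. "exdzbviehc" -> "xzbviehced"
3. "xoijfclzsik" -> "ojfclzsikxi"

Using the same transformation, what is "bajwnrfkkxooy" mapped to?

The pattern: move the first 2 characters to the end (rotate left by 2), then swap the first and last characters.
So "bajwnrfkkxooy" becomes "awnrfkkxooybj".

awnrfkkxooybj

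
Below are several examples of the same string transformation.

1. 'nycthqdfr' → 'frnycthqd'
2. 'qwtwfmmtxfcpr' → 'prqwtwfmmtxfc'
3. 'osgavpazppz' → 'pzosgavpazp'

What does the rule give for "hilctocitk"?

In each case the input is transformed by: move the last 2 characters to the front (rotate right by 2).
"hilctocitk" → "tkhilctoci".

tkhilctoci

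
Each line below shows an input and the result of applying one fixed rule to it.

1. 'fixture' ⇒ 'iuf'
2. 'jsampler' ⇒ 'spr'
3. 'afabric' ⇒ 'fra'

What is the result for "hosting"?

In each case the input is transformed by: move the first character to the end, then keep one character in every 3, starting at position 1 (positions 1st, 4th, 7th, ...).
On "hosting": the first step gives "ostingh", and the second then gives "oih".

oih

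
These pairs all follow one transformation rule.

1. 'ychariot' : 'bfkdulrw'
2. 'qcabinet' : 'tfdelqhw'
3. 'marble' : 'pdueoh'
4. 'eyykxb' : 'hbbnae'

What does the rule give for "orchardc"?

Looking at the pairs, the operation is to shift every letter 3 places forward in the alphabet (wrapping around).
Doing the same to "orchardc": "rufkdugf".

rufkdugf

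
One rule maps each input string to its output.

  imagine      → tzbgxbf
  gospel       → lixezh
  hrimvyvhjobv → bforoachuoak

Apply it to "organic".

ztgbvhk

Rule — shift every letter 7 places backward in the alphabet (wrapping around), then move the first 2 characters to the end (rotate left by 2).
Working it through for "organic": intermediate "hkztgbv", final "ztgbvhk".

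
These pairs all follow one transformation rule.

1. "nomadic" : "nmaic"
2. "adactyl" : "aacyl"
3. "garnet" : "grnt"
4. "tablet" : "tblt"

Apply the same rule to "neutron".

nuton

Rule — double every character, then keep one character in every 3, starting at position 2 (positions 2nd, 5th, 8th, ...).
Working it through for "neutron": intermediate "nneeuuttrroonn", final "nuton".
(Check on "garnet": → "ggaarrnneett" → "grnt" ✓)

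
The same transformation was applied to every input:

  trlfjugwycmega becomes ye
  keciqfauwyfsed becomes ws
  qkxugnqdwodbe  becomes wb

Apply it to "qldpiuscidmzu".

Rule — keep one character in every 3, starting at position 3 (positions 3rd, 6th, 9th, ...), then keep only the last 2 characters.
Working it through for "qldpiuscidmzu": intermediate "duiz", final "iz".
(Check on "qkxugnqdwodbe": → "xnwb" → "wb" ✓)

iz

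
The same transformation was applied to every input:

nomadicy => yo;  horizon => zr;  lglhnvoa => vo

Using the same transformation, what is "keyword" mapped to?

yw

The transformation: sort the characters into reverse alphabetical order, then keep only the first 2 characters.
"keyword" → "ywroked" → "yw".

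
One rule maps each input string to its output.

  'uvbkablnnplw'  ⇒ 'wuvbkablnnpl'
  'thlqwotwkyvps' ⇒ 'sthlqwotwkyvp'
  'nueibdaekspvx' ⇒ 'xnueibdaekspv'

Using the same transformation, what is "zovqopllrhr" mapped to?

rzovqopllrh

In each case the input is transformed by: move the last character to the front.
Applying that to "zovqopllrhr" gives "rzovqopllrh".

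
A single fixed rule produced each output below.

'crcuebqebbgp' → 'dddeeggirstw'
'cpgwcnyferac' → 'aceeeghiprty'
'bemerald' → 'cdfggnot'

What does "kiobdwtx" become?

dfkmqvyz

The rule is to shift every letter 2 places forward in the alphabet (wrapping around), then sort the characters into alphabetical order.
Applying both steps to "kiobdwtx": "mkqdfyvz", then "dfkmqvyz".
(Check on "crcuebqebbgp": → "etewgdsgddir" → "dddeeggirstw" ✓)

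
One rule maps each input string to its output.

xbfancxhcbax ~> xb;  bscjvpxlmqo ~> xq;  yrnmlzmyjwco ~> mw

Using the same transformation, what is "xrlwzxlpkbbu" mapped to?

lb

Rule — keep one character in every 3, starting at position 1 (positions 1st, 4th, 7th, ...), then delete the first 2 characters.
On "xrlwzxlpkbbu": the first step gives "xwlb", and the second then gives "lb".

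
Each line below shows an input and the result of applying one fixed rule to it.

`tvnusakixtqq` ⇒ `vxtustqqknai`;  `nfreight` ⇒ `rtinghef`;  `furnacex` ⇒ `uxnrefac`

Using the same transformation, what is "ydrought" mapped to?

Rule — sort the characters into reverse alphabetical order, then swap each adjacent pair of characters (1↔2, 3↔4, ...).
For "ydrought", step one produces "yutrohgd"; step two turns that into "uyrthodg".

uyrthodg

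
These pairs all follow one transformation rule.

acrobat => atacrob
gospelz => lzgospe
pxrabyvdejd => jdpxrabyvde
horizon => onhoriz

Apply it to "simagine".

Rule — move the last 2 characters to the front (rotate right by 2).
Applying that to "simagine" gives "nesimagi".

nesimagi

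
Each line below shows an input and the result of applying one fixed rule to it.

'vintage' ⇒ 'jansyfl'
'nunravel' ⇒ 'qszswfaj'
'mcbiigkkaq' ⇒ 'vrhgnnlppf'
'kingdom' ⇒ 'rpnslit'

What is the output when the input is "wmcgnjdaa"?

The pattern: move the last character to the front, then shift every letter 5 places forward in the alphabet (wrapping around).
On "wmcgnjdaa": the first step gives "awmcgnjda", and the second then gives "fbrhlsoif".

fbrhlsoif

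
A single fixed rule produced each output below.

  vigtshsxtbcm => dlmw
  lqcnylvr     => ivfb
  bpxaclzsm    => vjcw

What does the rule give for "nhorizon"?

sjyx

The transformation: shift every letter 10 places forward in the alphabet (wrapping around), then keep only the last 4 characters.
Working it through for "nhorizon": intermediate "xrybsjyx", final "sjyx".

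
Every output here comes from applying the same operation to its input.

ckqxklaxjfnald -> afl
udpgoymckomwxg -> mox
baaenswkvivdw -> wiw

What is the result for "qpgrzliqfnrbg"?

The pattern: keep one character in every 3, starting at position 1 (positions 1st, 4th, 7th, ...), then keep only the last 3 characters.
Applying that to "qpgrzliqfnrbg" gives "ing".

ing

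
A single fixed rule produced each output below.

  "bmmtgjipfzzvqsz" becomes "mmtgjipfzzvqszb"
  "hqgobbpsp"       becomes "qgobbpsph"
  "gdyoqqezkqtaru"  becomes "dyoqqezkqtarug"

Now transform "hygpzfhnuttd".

ygpzfhnuttdh

The pattern: move the first character to the end.
For "hygpzfhnuttd" the result is "ygpzfhnuttdh".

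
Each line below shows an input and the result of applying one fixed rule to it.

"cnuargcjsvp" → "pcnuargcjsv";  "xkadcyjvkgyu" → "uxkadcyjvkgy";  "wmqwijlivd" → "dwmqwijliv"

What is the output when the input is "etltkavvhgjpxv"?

vetltkavvhgjpx

The transformation: move the last character to the front.
On "etltkavvhgjpxv" that produces "vetltkavvhgjpx".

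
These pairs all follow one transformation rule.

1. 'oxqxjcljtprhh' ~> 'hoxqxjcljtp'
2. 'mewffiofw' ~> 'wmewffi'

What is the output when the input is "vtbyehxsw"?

In each case the input is transformed by: move the last 3 characters to the front (rotate right by 3), then delete the first 2 characters.
Starting from "vtbyehxsw": after the first operation, "xswvtbyeh"; after the second, "wvtbyeh".

wvtbyeh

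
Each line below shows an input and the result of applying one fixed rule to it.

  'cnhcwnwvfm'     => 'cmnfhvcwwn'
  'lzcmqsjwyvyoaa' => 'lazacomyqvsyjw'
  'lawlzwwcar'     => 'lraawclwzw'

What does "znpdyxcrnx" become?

The rule is to take characters alternately from the front and the back (1st, last, 2nd, 2nd-last, ...).
Applying that to "znpdyxcrnx" gives "zxnnprdcyx".

zxnnprdcyx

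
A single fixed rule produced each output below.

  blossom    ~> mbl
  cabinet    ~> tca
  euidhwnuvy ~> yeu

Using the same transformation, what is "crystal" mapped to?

The pattern: move the last character to the front, then keep only the first 3 characters.
Starting from "crystal": after the first operation, "lcrysta"; after the second, "lcr".

lcr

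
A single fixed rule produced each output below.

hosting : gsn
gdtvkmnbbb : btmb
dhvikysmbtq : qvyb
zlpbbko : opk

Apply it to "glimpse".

What's happening: move the last character to the front, then keep one character in every 3, starting at position 1 (positions 1st, 4th, 7th, ...).
Starting from "glimpse": after the first operation, "eglimps"; after the second, "eis".

eis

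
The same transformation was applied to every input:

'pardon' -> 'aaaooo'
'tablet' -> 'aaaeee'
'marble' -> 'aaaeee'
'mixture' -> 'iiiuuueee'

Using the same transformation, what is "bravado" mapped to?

aaaaaaooo

The rule is to repeat every character 3 times, then keep only the vowels.
On "bravado": the first step gives "bbbrrraaavvvaaadddooo", and the second then gives "aaaaaaooo".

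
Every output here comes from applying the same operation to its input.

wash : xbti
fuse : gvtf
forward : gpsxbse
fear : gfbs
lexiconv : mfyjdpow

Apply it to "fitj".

Each output is the input with this applied: shift every letter 1 place forward in the alphabet (wrapping around).
On "fitj" that produces "gjuk".

gjuk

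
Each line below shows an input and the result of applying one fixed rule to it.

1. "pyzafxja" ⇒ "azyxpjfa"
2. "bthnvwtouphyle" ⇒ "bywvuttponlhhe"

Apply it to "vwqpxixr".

In each case the input is transformed by: sort the characters into reverse alphabetical order, then move the last character to the front.
"vwqpxixr" → "xxwvrqpi" → "ixxwvrqp".

ixxwvrqp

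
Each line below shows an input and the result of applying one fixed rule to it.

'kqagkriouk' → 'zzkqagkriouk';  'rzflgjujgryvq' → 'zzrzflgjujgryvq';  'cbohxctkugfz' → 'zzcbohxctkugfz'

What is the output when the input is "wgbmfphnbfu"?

zzwgbmfphnbfu

What's happening: prepend "zz".
For "wgbmfphnbfu" the result is "zzwgbmfphnbfu".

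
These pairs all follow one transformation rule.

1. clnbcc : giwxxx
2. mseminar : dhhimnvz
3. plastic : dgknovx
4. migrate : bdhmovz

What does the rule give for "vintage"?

bdioqvz

The rule is to shift every letter 5 places backward in the alphabet (wrapping around), then sort the characters into alphabetical order.
Applying both steps to "vintage": "qdiovbz", then "bdioqvz".
(Check on "plastic": → "kgvnodx" → "dgknovx" ✓)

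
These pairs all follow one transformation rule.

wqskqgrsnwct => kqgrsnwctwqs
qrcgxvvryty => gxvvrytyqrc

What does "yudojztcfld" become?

ojztcfldyud

Each output is the input with this applied: move the first 3 characters to the end (rotate left by 3).
Applying that to "yudojztcfld" gives "ojztcfldyud".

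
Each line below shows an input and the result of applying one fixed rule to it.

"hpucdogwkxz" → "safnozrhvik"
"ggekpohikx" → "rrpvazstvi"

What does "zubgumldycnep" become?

The transformation: shift every letter 11 places forward in the alphabet (wrapping around).
On "zubgumldycnep" that produces "kfmrfxwojnypa".

kfmrfxwojnypa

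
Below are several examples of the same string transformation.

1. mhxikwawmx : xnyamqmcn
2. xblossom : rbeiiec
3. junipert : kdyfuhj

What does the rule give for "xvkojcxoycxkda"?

Looking at the pairs, the operation is to shift every letter 10 places backward in the alphabet (wrapping around), then delete the first character.
On "xvkojcxoycxkda": the first step gives "nlaezsneosnatq", and the second then gives "laezsneosnatq".

laezsneosnatq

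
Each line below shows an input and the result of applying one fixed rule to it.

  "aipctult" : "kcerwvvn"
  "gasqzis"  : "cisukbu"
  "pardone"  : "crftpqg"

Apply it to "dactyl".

cfvena

The pattern: swap each adjacent pair of characters (1↔2, 3↔4, ...), then shift every letter 2 places forward in the alphabet (wrapping around).
Applying that to "dactyl" gives "cfvena".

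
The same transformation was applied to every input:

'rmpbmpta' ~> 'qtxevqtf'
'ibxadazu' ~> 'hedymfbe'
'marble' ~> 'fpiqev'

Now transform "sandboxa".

Rule — shift every letter 4 places forward in the alphabet (wrapping around), then swap the front and back halves of the string.
Applying both steps to "sandboxa": "werhfsbe", then "fsbewerh".

fsbewerh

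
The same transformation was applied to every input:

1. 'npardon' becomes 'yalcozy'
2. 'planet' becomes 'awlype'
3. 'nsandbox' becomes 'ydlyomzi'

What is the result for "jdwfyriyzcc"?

uohqjctjknn

Rule — shift every letter 11 places forward in the alphabet (wrapping around).
On "jdwfyriyzcc" that produces "uohqjctjknn".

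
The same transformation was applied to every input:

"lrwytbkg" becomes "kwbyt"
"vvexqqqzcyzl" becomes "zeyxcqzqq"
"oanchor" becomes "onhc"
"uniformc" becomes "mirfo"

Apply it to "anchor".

och

Rule — take characters alternately from the front and the back (1st, last, 2nd, 2nd-last, ...), then delete the first 3 characters.
"anchor" → "arnoch" → "och".
(Check on "lrwytbkg": → "lgrkwbyt" → "kwbyt" ✓)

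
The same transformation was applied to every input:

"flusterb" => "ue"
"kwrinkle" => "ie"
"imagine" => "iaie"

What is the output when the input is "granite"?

The pattern: keep only the vowels.
Applying that to "granite" gives "aie".

aie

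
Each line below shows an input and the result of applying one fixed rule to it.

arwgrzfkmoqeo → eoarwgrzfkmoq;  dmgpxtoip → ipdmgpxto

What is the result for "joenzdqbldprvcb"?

cbjoenzdqbldprv

Looking at the pairs, the operation is to move the last 2 characters to the front (rotate right by 2).
On "joenzdqbldprvcb" that produces "cbjoenzdqbldprv".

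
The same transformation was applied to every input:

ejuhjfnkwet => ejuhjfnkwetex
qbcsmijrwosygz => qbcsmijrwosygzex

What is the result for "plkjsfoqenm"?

What's happening: append "ex".
For "plkjsfoqenm" the result is "plkjsfoqenmex".

plkjsfoqenmex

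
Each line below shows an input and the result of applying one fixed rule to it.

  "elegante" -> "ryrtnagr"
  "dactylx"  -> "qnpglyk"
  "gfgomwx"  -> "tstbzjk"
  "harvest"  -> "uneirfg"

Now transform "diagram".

Each output is the input with this applied: shift every letter 13 places forward in the alphabet (wrapping around) — i.e. ROT13.
For "diagram" the result is "qvntenz".

qvntenz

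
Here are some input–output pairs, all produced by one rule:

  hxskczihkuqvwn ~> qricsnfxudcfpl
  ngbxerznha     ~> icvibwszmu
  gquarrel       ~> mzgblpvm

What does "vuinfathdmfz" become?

In each case the input is transformed by: shift every letter 5 places backward in the alphabet (wrapping around), then move the last 3 characters to the front (rotate right by 3).
For "vuinfathdmfz" the result is "hauqpdiavocy".
(Check on "ngbxerznha": → "ibwszmuicv" → "icvibwszmu" ✓)

hauqpdiavocy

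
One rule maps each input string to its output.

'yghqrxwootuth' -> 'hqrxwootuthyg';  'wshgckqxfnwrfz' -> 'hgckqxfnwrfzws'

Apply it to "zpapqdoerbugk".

Each output is the input with this applied: move the first 2 characters to the end (rotate left by 2).
Doing the same to "zpapqdoerbugk": "apqdoerbugkzp".

apqdoerbugkzp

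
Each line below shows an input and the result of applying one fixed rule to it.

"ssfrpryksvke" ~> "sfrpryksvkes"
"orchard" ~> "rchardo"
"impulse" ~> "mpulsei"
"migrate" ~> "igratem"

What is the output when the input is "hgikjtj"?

gikjtjh

The pattern: move the first character to the end.
On "hgikjtj" that produces "gikjtjh".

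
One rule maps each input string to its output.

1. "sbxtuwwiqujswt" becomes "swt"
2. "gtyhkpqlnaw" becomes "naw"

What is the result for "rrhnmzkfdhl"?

dhl

Rule — keep only the last 3 characters.
Doing the same to "rrhnmzkfdhl": "dhl".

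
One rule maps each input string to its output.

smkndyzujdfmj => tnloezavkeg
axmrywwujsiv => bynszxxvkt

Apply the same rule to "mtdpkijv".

Rule — delete the last 2 characters, then shift every letter 1 place forward in the alphabet (wrapping around).
Applying both steps to "mtdpkijv": "mtdpki", then "nueqlj".

nueqlj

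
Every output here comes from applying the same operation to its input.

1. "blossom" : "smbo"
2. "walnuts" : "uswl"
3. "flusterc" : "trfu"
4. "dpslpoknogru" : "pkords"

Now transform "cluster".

Each output is the input with this applied: keep every other character starting from the first (positions 1st, 3rd, 5th, ...), then move the first 2 characters to the end (rotate left by 2).
Applying both steps to "cluster": "cutr", then "trcu".

trcu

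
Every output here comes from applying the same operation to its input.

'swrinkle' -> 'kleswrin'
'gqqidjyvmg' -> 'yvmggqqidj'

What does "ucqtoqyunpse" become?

What's happening: swap the front and back halves of the string, then move the first character to the end.
On "ucqtoqyunpse": the first step gives "yunpseucqtoq", and the second then gives "unpseucqtoqy".

unpseucqtoqy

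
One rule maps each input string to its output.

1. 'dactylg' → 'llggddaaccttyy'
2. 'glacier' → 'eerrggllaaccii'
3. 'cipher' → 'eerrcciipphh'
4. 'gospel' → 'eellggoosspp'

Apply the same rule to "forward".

rrddffoorrwwaa

What's happening: move the last 2 characters to the front (rotate right by 2), then double every character.
"forward" → "rrddffoorrwwaa".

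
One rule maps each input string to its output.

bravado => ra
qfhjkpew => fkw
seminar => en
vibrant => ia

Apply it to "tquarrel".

What's happening: keep one character in every 3, starting at position 2 (positions 2nd, 5th, 8th, ...).
Doing the same to "tquarrel": "qrl".

qrl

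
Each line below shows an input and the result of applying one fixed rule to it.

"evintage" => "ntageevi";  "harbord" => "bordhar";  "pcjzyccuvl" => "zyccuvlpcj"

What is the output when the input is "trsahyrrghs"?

The pattern: move the first 3 characters to the end (rotate left by 3).
"trsahyrrghs" → "ahyrrghstrs".

ahyrrghstrs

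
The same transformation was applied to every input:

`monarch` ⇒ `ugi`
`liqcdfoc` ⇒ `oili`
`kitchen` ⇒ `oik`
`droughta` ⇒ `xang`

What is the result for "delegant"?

Rule — keep every other character starting from the second (positions 2nd, 4th, 6th, ...), then shift every letter 6 places forward in the alphabet (wrapping around).
Working it through for "delegant": intermediate "eeat", final "kkgz".
(Check on "kitchen": → "ice" → "oik" ✓)

kkgz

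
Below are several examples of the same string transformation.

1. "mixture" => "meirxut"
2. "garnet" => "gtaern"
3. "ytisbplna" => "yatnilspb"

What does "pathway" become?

What's happening: take characters alternately from the front and the back (1st, last, 2nd, 2nd-last, ...).
So "pathway" becomes "pyaatwh".

pyaatwh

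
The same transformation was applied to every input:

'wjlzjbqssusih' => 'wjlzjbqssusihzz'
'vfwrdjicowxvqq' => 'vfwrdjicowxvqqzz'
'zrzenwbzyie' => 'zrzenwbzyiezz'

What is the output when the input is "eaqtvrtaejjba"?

What's happening: append "zz".
"eaqtvrtaejjba" → "eaqtvrtaejjbazz".

eaqtvrtaejjbazz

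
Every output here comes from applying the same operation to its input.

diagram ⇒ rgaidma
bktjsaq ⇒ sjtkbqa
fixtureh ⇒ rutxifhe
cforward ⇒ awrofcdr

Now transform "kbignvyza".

yvngibkaz

What's happening: reverse the string, then move the first 2 characters to the end (rotate left by 2).
"kbignvyza" → "azyvngibk" → "yvngibkaz".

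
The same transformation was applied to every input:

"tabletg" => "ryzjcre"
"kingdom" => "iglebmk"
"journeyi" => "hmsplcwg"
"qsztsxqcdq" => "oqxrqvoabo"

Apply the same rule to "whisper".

ufgqncp

Each output is the input with this applied: shift every letter 2 places backward in the alphabet (wrapping around).
Doing the same to "whisper": "ufgqncp".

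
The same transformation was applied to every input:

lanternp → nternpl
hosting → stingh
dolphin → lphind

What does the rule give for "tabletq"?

Each output is the input with this applied: move the first 2 characters to the end (rotate left by 2), then delete the last character.
On "tabletq": the first step gives "bletqta", and the second then gives "bletqt".
(Check on "lanternp": → "nternpla" → "nternpl" ✓)

bletqt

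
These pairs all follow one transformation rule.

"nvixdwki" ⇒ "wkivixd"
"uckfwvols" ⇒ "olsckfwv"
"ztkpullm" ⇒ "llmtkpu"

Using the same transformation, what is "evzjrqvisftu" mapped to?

In each case the input is transformed by: delete the first character, then move the last 3 characters to the front (rotate right by 3).
Starting from "evzjrqvisftu": after the first operation, "vzjrqvisftu"; after the second, "ftuvzjrqvis".
(Check on "ztkpullm": → "tkpullm" → "llmtkpu" ✓)

ftuvzjrqvis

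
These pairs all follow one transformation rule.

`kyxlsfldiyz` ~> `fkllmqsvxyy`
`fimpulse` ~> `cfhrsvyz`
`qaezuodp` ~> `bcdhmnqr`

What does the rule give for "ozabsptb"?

In each case the input is transformed by: shift every letter 13 places forward in the alphabet (wrapping around) — i.e. ROT13, then sort the characters into alphabetical order.
On "ozabsptb": the first step gives "bmnofcgo", and the second then gives "bcfgmnoo".

bcfgmnoo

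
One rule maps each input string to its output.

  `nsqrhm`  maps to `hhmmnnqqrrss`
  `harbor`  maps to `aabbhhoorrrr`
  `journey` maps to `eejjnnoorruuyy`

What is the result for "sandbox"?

aabbddnnoossxx

The transformation: double every character, then sort the characters into alphabetical order.
Working it through for "sandbox": intermediate "ssaannddbbooxx", final "aabbddnnoossxx".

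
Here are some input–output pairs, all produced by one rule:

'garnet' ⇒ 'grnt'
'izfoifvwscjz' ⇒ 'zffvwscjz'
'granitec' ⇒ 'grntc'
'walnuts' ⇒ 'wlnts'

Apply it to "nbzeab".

Rule — remove every vowel.
Applying that to "nbzeab" gives "nbzb".

nbzb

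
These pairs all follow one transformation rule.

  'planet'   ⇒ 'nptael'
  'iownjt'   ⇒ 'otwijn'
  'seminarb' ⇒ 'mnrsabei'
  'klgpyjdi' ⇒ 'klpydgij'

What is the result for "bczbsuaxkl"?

Each output is the input with this applied: sort the characters into alphabetical order, then swap the front and back halves of the string.
On "bczbsuaxkl": the first step gives "abbcklsuxz", and the second then gives "lsuxzabbck".
(Check on "seminarb": → "abeimnrs" → "mnrsabei" ✓)

lsuxzabbck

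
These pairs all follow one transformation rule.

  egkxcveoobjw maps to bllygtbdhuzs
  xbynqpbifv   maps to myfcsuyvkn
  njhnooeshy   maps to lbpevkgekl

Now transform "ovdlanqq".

xknnlsai

Each output is the input with this applied: swap the front and back halves of the string, then shift every letter 3 places backward in the alphabet (wrapping around).
Applying both steps to "ovdlanqq": "anqqovdl", then "xknnlsai".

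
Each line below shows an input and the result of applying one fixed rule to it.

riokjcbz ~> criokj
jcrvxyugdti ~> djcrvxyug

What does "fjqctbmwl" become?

mfjqctb

Looking at the pairs, the operation is to delete the last 2 characters, then move the last character to the front.
Starting from "fjqctbmwl": after the first operation, "fjqctbm"; after the second, "mfjqctb".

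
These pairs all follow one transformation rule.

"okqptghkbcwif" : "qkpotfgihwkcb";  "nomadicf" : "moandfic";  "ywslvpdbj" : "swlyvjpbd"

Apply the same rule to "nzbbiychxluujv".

bzbnivyjcuhuxl

The pattern: move the first 2 characters to the end (rotate left by 2), then take characters alternately from the front and the back (1st, last, 2nd, 2nd-last, ...).
On "nzbbiychxluujv" that produces "bzbnivyjcuhuxl".
(Check on "okqptghkbcwif": → "qptghkbcwifok" → "qkpotfgihwkcb" ✓)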